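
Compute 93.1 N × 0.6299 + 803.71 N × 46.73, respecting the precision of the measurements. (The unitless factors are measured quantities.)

93.1 × 0.6299 = 58.64369 → 58.6 N (3 s.f., last digit at the 10^-1 place).
803.71 × 46.73 = 37557.3683 → 3.756 × 10⁴ N (4 s.f., last digit at the 10^1 place).
Sum: 37616.01199 N; keep the coarser place, 10^1.
Result: 3.762 × 10⁴ N.

3.762 × 10⁴ N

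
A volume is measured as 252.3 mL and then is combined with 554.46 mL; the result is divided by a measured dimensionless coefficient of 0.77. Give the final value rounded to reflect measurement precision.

252.3 mL + 554.46 mL = 806.76 mL; the sum is limited to 1 decimal place (4 s.f.).
Carrying full precision, 806.76 ÷ 0.77 = 1047.74025974… mL; 0.77 has 2 s.f., so the result keeps min(4, 2) = 2 s.f.
Rounded to 2 significant figures: 1.0 × 10^3 mL.

1.0 × 10^3 mL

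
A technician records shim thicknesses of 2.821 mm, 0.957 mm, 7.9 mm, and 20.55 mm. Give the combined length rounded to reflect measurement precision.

32.2 mm

2.821 mm + 0.957 mm + 7.9 mm + 20.55 mm = 32.228 mm.
Addition/subtraction keeps the fewest decimal places: 2.821 → 3 decimal places, 0.957 → 3 decimal places, 7.9 → 1 decimal place, 20.55 → 2 decimal places; limit is 1.
Rounded to 1 decimal place: 32.2 mm.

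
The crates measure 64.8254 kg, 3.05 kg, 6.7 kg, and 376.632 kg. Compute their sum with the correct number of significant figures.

451.2 kg

64.8254 kg + 3.05 kg + 6.7 kg + 376.632 kg = 451.2074 kg.
Addition/subtraction keeps the fewest decimal places: 64.8254 → 4 decimal places, 3.05 → 2 decimal places, 6.7 → 1 decimal place, 376.632 → 3 decimal places; limit is 1.
Rounded to 1 decimal place: 451.2 kg.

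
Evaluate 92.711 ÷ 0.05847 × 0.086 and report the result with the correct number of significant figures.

92.711 ÷ 0.05847 × 0.086 = 136.363023773…
Multiplication/division keeps the fewest significant figures: 92.711 → 5 s.f., 0.05847 → 4 s.f., 0.086 → 2 s.f.; limit is 2.
Rounded to 2 significant figures: 1.4 × 10².

1.4 × 10²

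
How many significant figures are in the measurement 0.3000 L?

4

0.3000: leading zeros are not significant; trailing zeros after a decimal point are significant.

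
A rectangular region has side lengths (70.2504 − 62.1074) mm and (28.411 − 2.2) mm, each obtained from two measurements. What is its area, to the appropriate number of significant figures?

213 mm²

70.2504 − 62.1074 = 8.1430, limited to 4 d.p. → 5 s.f.; 28.411 − 2.2 = 26.211, limited to 1 d.p. → 3 s.f.
Carrying full precision, 8.1430 × 26.211 = 213.436173; keep min(5, 3) = 3 s.f.
Rounded to 3 significant figures: 213 mm².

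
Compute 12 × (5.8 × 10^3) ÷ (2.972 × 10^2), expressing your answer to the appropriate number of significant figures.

12 × (5.8 × 10^3) ÷ (2.972 × 10^2) = 234.185733513…
Multiplication/division keeps the fewest significant figures: 12 → 2 s.f., 5.8 × 10^3 → 2 s.f., 2.972 × 10^2 → 4 s.f.; limit is 2.
Rounded to 2 significant figures: 2.3 × 10^2.

2.3 × 10^2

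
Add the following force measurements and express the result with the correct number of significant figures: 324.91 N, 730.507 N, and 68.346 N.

324.91 N + 730.507 N + 68.346 N = 1123.763 N.
Addition/subtraction keeps the fewest decimal places: 324.91 → 2 decimal places, 730.507 → 3 decimal places, 68.346 → 3 decimal places; limit is 2.
Rounded to 2 decimal places: 1.12376 × 10³ N.

1.12376 × 10³ N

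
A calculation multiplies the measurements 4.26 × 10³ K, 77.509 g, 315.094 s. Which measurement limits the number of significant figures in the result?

4.26 × 10³ K

4.26 × 10³ K → 3 s.f.; 77.509 g → 5 s.f.; 315.094 s → 6 s.f.
The fewest is 3 significant figures, from 4.26 × 10³ K.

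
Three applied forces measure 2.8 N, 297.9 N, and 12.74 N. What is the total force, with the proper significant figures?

2.8 N + 297.9 N + 12.74 N = 313.44 N.
Addition/subtraction keeps the fewest decimal places: 2.8 → 1 decimal place, 297.9 → 1 decimal place, 12.74 → 2 decimal places; limit is 1.
Rounded to 1 decimal place: 313.4 N.

313.4 N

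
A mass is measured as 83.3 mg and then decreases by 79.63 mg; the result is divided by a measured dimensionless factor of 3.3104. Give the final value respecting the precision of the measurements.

1.1 mg

83.3 mg − 79.63 mg = 3.67 mg; the difference is limited to 1 decimal place (2 s.f.).
Carrying full precision, 3.67 ÷ 3.3104 = 1.10862735621… mg; 3.3104 has 5 s.f., so the result keeps min(2, 5) = 2 s.f.
Rounded to 2 significant figures: 1.1 mg.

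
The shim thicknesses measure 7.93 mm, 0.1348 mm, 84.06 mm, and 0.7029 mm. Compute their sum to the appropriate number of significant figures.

92.83 mm

7.93 mm + 0.1348 mm + 84.06 mm + 0.7029 mm = 92.8277 mm.
Addition/subtraction keeps the fewest decimal places: 7.93 → 2 decimal places, 0.1348 → 4 decimal places, 84.06 → 2 decimal places, 0.7029 → 4 decimal places; limit is 2.
Rounded to 2 decimal places: 92.83 mm.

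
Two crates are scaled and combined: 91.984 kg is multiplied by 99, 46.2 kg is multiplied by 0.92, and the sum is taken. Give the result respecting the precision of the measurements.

91.984 × 99 = 9106.416 → 9.1 × 10³ kg (2 s.f., last digit at the 10^2 place).
46.2 × 0.92 = 42.504 → 43 kg (2 s.f., last digit at the 10^0 place).
Sum: 9148.92 kg; keep the coarser place, 10^2.
Result: 9.1 × 10³ kg.

9.1 × 10³ kg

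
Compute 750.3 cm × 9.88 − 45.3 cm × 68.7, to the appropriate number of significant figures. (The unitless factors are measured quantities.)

4.30 × 10^3 cm

750.3 × 9.88 = 7412.964 → 7.41 × 10^3 cm (3 s.f., last digit at the 10^1 place).
45.3 × 68.7 = 3112.11 → 3.11 × 10^3 cm (3 s.f., last digit at the 10^1 place).
Difference: 4300.854 cm; keep the coarser place, 10^1.
Result: 4.30 × 10^3 cm.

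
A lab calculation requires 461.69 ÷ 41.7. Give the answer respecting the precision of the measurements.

461.69 ÷ 41.7 = 11.0717026379…
Multiplication/division keeps the fewest significant figures: 461.69 → 5 s.f., 41.7 → 3 s.f.; limit is 3.
Rounded to 3 significant figures: 11.1.

11.1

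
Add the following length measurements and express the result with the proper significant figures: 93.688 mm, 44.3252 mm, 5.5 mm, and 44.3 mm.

93.688 mm + 44.3252 mm + 5.5 mm + 44.3 mm = 187.8132 mm.
Addition/subtraction keeps the fewest decimal places: 93.688 → 3 decimal places, 44.3252 → 4 decimal places, 5.5 → 1 decimal place, 44.3 → 1 decimal place; limit is 1.
Rounded to 1 decimal place: 187.8 mm.

187.8 mm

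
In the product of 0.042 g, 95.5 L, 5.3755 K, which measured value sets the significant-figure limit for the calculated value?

0.042 g

0.042 g → 2 s.f.; 95.5 L → 3 s.f.; 5.3755 K → 5 s.f.
The fewest is 2 significant figures, from 0.042 g.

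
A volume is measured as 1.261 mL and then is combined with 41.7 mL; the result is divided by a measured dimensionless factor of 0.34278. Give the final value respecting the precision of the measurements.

1.261 mL + 41.7 mL = 42.961 mL; the sum is limited to 1 decimal place (3 s.f.).
Carrying full precision, 42.961 ÷ 0.34278 = 125.331116168… mL; 0.34278 has 5 s.f., so the result keeps min(3, 5) = 3 s.f.
Rounded to 3 significant figures: 125 mL.

125 mL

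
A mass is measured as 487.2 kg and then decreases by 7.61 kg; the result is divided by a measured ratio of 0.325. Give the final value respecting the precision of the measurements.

487.2 kg − 7.61 kg = 479.59 kg; the difference is limited to 1 decimal place (4 s.f.).
Carrying full precision, 479.59 ÷ 0.325 = 1475.66153846… kg; 0.325 has 3 s.f., so the result keeps min(4, 3) = 3 s.f.
Rounded to 3 significant figures: 1.48 × 10³ kg.

1.48 × 10³ kg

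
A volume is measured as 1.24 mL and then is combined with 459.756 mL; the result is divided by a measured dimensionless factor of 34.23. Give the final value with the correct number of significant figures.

1.24 mL + 459.756 mL = 460.996 mL; the sum is limited to 2 decimal places (5 s.f.).
Carrying full precision, 460.996 ÷ 34.23 = 13.4676015191… mL; 34.23 has 4 s.f., so the result keeps min(5, 4) = 4 s.f.
Rounded to 4 significant figures: 13.47 mL.

13.47 mL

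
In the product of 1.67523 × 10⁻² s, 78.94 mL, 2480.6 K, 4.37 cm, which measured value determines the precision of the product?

4.37 cm

1.67523 × 10⁻² s → 6 s.f.; 78.94 mL → 4 s.f.; 2480.6 K → 5 s.f.; 4.37 cm → 3 s.f.
The fewest is 3 significant figures, from 4.37 cm.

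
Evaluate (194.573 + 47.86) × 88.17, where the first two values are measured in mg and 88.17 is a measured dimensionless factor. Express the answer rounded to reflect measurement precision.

194.573 mg + 47.86 mg = 242.433 mg; the sum is limited to 2 decimal places (5 s.f.).
Carrying full precision, 242.433 × 88.17 = 21375.31761 mg; 88.17 has 4 s.f., so the result keeps min(5, 4) = 4 s.f.
Rounded to 4 significant figures: 2.138 × 10⁴ mg.

2.138 × 10⁴ mg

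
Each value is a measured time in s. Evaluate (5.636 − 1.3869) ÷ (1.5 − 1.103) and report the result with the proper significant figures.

1 × 10¹

5.636 − 1.3869 = 4.2491, limited to 3 d.p. → 4 s.f.; 1.5 − 1.103 = 0.397, limited to 1 d.p. → 1 s.f.
Carrying full precision, 4.2491 ÷ 0.397 = 10.70302267…; keep min(4, 1) = 1 s.f.
Rounded to 1 significant figure: 1 × 10¹.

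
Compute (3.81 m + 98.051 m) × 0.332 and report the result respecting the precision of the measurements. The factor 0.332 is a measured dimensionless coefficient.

3.81 m + 98.051 m = 101.861 m; the sum is limited to 2 decimal places (5 s.f.).
Carrying full precision, 101.861 × 0.332 = 33.817852 m; 0.332 has 3 s.f., so the result keeps min(5, 3) = 3 s.f.
Rounded to 3 significant figures: 33.8 m.

33.8 m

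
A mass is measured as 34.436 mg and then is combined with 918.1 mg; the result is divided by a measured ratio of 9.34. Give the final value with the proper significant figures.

1.02 × 10² mg

34.436 mg + 918.1 mg = 952.536 mg; the sum is limited to 1 decimal place (4 s.f.).
Carrying full precision, 952.536 ÷ 9.34 = 101.984582441… mg; 9.34 has 3 s.f., so the result keeps min(4, 3) = 3 s.f.
Rounded to 3 significant figures: 1.02 × 10² mg.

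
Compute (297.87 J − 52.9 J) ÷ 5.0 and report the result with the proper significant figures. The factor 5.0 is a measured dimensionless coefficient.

297.87 J − 52.9 J = 244.97 J; the difference is limited to 1 decimal place (4 s.f.).
Carrying full precision, 244.97 ÷ 5.0 = 48.994 J; 5.0 has 2 s.f., so the result keeps min(4, 2) = 2 s.f.
Rounded to 2 significant figures: 49 J.

49 J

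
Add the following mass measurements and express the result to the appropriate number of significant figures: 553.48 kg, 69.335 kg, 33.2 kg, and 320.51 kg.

553.48 kg + 69.335 kg + 33.2 kg + 320.51 kg = 976.525 kg.
Addition/subtraction keeps the fewest decimal places: 553.48 → 2 decimal places, 69.335 → 3 decimal places, 33.2 → 1 decimal place, 320.51 → 2 decimal places; limit is 1.
Rounded to 1 decimal place: 976.5 kg.

976.5 kg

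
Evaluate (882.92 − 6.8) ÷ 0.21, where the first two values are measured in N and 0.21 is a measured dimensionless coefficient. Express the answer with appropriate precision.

882.92 N − 6.8 N = 876.12 N; the difference is limited to 1 decimal place (4 s.f.).
Carrying full precision, 876.12 ÷ 0.21 = 4172 N; 0.21 has 2 s.f., so the result keeps min(4, 2) = 2 s.f.
Rounded to 2 significant figures: 4.2 × 10³ N.

4.2 × 10³ N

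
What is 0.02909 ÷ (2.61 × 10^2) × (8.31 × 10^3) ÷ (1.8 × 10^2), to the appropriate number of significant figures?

0.0051

0.02909 ÷ (2.61 × 10^2) × (8.31 × 10^3) ÷ (1.8 × 10^2) = 0.00514554916986…
Multiplication/division keeps the fewest significant figures: 0.02909 → 4 s.f., 2.61 × 10^2 → 3 s.f., 8.31 × 10^3 → 3 s.f., 1.8 × 10^2 → 2 s.f.; limit is 2.
Rounded to 2 significant figures: 0.0051.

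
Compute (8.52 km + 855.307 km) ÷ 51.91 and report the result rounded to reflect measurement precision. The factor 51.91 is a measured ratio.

16.64 km

8.52 km + 855.307 km = 863.827 km; the sum is limited to 2 decimal places (5 s.f.).
Carrying full precision, 863.827 ÷ 51.91 = 16.6408591793… km; 51.91 has 4 s.f., so the result keeps min(5, 4) = 4 s.f.
Rounded to 4 significant figures: 16.64 km.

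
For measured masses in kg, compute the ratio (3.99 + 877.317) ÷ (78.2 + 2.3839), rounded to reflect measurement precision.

10.9

3.99 + 877.317 = 881.307, limited to 2 d.p. → 5 s.f.; 78.2 + 2.3839 = 80.5839, limited to 1 d.p. → 3 s.f.
Carrying full precision, 881.307 ÷ 80.5839 = 10.936514614…; keep min(5, 3) = 3 s.f.
Rounded to 3 significant figures: 10.9.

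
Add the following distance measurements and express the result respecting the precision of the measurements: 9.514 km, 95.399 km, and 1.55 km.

106.46 km

9.514 km + 95.399 km + 1.55 km = 106.463 km.
Addition/subtraction keeps the fewest decimal places: 9.514 → 3 decimal places, 95.399 → 3 decimal places, 1.55 → 2 decimal places; limit is 2.
Rounded to 2 decimal places: 106.46 km.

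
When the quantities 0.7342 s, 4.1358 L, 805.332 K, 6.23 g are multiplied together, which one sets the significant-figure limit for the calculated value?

0.7342 s → 4 s.f.; 4.1358 L → 5 s.f.; 805.332 K → 6 s.f.; 6.23 g → 3 s.f.
The fewest is 3 significant figures, from 6.23 g.

6.23 g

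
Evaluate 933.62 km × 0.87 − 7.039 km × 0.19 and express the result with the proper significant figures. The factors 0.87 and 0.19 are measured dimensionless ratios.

933.62 × 0.87 = 812.2494 → 8.1 × 10² km (2 s.f., last digit at the 10^1 place).
7.039 × 0.19 = 1.33741 → 1.3 km (2 s.f., last digit at the 10^-1 place).
Difference: 810.91199 km; keep the coarser place, 10^1.
Result: 8.1 × 10² km.

8.1 × 10² km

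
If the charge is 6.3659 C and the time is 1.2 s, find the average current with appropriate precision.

average current = 6.3659 C ÷ 1.2 s = 5.30491666667… A.
6.3659 has 5 significant figures; 1.2 has 2.
Division/multiplication keeps the fewest: 2 significant figures.
Rounded: 5.3 A.

5.3 A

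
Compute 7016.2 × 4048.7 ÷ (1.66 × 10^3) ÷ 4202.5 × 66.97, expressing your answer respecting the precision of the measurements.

273

7016.2 × 4048.7 ÷ (1.66 × 10^3) ÷ 4202.5 × 66.97 = 272.698059003…
Multiplication/division keeps the fewest significant figures: 7016.2 → 5 s.f., 4048.7 → 5 s.f., 1.66 × 10^3 → 3 s.f., 4202.5 → 5 s.f., 66.97 → 4 s.f.; limit is 3.
Rounded to 3 significant figures: 273.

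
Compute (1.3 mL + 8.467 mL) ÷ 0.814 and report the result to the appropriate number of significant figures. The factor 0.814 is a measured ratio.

1.3 mL + 8.467 mL = 9.767 mL; the sum is limited to 1 decimal place (2 s.f.).
Carrying full precision, 9.767 ÷ 0.814 = 11.9987714988… mL; 0.814 has 3 s.f., so the result keeps min(2, 3) = 2 s.f.
Rounded to 2 significant figures: 12 mL.

12 mL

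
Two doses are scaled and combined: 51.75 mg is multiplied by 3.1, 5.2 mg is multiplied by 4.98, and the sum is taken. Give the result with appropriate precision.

51.75 × 3.1 = 160.425 → 1.6 × 10^2 mg (2 s.f., last digit at the 10^1 place).
5.2 × 4.98 = 25.896 → 26 mg (2 s.f., last digit at the 10^0 place).
Sum: 186.321 mg; keep the coarser place, 10^1.
Result: 1.9 × 10^2 mg.

1.9 × 10^2 mg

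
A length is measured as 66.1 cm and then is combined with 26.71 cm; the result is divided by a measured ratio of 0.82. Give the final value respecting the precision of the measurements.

66.1 cm + 26.71 cm = 92.81 cm; the sum is limited to 1 decimal place (3 s.f.).
Carrying full precision, 92.81 ÷ 0.82 = 113.182926829… cm; 0.82 has 2 s.f., so the result keeps min(3, 2) = 2 s.f.
Rounded to 2 significant figures: 1.1 × 10^2 cm.

1.1 × 10^2 cm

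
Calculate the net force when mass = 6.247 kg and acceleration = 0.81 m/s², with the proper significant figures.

5.1 N

net force = 6.247 kg × 0.81 m/s² = 5.06007 N.
6.247 has 4 significant figures; 0.81 has 2.
Division/multiplication keeps the fewest: 2 significant figures.
Rounded: 5.1 N.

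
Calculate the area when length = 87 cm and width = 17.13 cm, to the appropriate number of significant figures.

1.5 × 10³ cm²

area = 87 cm × 17.13 cm = 1490.31 cm².
87 has 2 significant figures; 17.13 has 4.
Division/multiplication keeps the fewest: 2 significant figures.
Rounded: 1.5 × 10³ cm².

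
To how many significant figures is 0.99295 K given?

0.99295: leading zeros are not significant.

5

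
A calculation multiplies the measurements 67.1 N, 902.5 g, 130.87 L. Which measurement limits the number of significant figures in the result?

67.1 N → 3 s.f.; 902.5 g → 4 s.f.; 130.87 L → 5 s.f.
The fewest is 3 significant figures, from 67.1 N.

67.1 N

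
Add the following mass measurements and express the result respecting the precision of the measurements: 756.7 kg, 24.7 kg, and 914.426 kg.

1695.8 kg

756.7 kg + 24.7 kg + 914.426 kg = 1695.826 kg.
Addition/subtraction keeps the fewest decimal places: 756.7 → 1 decimal place, 24.7 → 1 decimal place, 914.426 → 3 decimal places; limit is 1.
Rounded to 1 decimal place: 1695.8 kg.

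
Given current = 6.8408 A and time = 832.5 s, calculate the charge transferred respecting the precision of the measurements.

charge transferred = 6.8408 A × 832.5 s = 5694.966 C.
6.8408 has 5 significant figures; 832.5 has 4.
Division/multiplication keeps the fewest: 4 significant figures.
Rounded: 5695 C.

5695 C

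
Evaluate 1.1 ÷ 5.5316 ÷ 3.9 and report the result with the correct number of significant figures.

0.051

1.1 ÷ 5.5316 ÷ 3.9 = 0.0509890957501…
Multiplication/division keeps the fewest significant figures: 1.1 → 2 s.f., 5.5316 → 5 s.f., 3.9 → 2 s.f.; limit is 2.
Rounded to 2 significant figures: 0.051.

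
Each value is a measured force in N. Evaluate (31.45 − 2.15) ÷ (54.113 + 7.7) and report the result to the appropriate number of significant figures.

31.45 − 2.15 = 29.30, limited to 2 d.p. → 4 s.f.; 54.113 + 7.7 = 61.813, limited to 1 d.p. → 3 s.f.
Carrying full precision, 29.30 ÷ 61.813 = 0.474010321453…; keep min(4, 3) = 3 s.f.
Rounded to 3 significant figures: 0.474.

0.474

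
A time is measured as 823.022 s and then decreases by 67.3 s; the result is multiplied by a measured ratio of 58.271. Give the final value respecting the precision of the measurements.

823.022 s − 67.3 s = 755.722 s; the difference is limited to 1 decimal place (4 s.f.).
Carrying full precision, 755.722 × 58.271 = 44036.676662 s; 58.271 has 5 s.f., so the result keeps min(4, 5) = 4 s.f.
Rounded to 4 significant figures: 4.404 × 10⁴ s.

4.404 × 10⁴ s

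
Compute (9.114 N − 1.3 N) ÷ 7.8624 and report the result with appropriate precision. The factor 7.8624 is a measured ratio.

0.99 N

9.114 N − 1.3 N = 7.814 N; the difference is limited to 1 decimal place (2 s.f.).
Carrying full precision, 7.814 ÷ 7.8624 = 0.993844118844… N; 7.8624 has 5 s.f., so the result keeps min(2, 5) = 2 s.f.
Rounded to 2 significant figures: 0.99 N.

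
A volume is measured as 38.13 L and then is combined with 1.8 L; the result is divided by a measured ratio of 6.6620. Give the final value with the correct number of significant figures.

5.99 L

38.13 L + 1.8 L = 39.93 L; the sum is limited to 1 decimal place (3 s.f.).
Carrying full precision, 39.93 ÷ 6.6620 = 5.99369558691… L; 6.6620 has 5 s.f., so the result keeps min(3, 5) = 3 s.f.
Rounded to 3 significant figures: 5.99 L.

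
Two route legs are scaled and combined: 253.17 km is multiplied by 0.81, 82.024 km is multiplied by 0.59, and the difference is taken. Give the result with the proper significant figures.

1.6 × 10² km

253.17 × 0.81 = 205.0677 → 2.1 × 10² km (2 s.f., last digit at the 10^1 place).
82.024 × 0.59 = 48.39416 → 48 km (2 s.f., last digit at the 10^0 place).
Difference: 156.67354 km; keep the coarser place, 10^1.
Result: 1.6 × 10² km.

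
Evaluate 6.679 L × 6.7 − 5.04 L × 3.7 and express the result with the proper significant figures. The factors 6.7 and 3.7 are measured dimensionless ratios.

6.679 × 6.7 = 44.7493 → 45 L (2 s.f., last digit at the 10^0 place).
5.04 × 3.7 = 18.648 → 19 L (2 s.f., last digit at the 10^0 place).
Difference: 26.1013 L; keep the coarser place, 10^0.
Result: 26 L.

26 L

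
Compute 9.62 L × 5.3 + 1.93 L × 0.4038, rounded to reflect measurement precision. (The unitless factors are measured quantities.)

52 L

9.62 × 5.3 = 50.986 → 51 L (2 s.f., last digit at the 10^0 place).
1.93 × 0.4038 = 0.779334 → 0.779 L (3 s.f., last digit at the 10^-3 place).
Sum: 51.765334 L; keep the coarser place, 10^0.
Result: 52 L.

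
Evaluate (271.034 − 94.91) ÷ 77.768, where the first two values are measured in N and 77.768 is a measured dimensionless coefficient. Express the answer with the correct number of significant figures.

2.2647 N

271.034 N − 94.91 N = 176.124 N; the difference is limited to 2 decimal places (5 s.f.).
Carrying full precision, 176.124 ÷ 77.768 = 2.26473613826… N; 77.768 has 5 s.f., so the result keeps min(5, 5) = 5 s.f.
Rounded to 5 significant figures: 2.2647 N.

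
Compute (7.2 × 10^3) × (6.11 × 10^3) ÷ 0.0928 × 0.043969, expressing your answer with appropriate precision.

2.1 × 10^7

(7.2 × 10^3) × (6.11 × 10^3) ÷ 0.0928 × 0.043969 = 20843580.2586…
Multiplication/division keeps the fewest significant figures: 7.2 × 10^3 → 2 s.f., 6.11 × 10^3 → 3 s.f., 0.0928 → 3 s.f., 0.043969 → 5 s.f.; limit is 2.
Rounded to 2 significant figures: 2.1 × 10^7.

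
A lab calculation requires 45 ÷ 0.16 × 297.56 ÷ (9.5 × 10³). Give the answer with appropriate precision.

8.8

45 ÷ 0.16 × 297.56 ÷ (9.5 × 10³) = 8.80934210526…
Multiplication/division keeps the fewest significant figures: 45 → 2 s.f., 0.16 → 2 s.f., 297.56 → 5 s.f., 9.5 × 10³ → 2 s.f.; limit is 2.
Rounded to 2 significant figures: 8.8.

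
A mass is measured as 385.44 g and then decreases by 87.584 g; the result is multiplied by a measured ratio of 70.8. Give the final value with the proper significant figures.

385.44 g − 87.584 g = 297.856 g; the difference is limited to 2 decimal places (5 s.f.).
Carrying full precision, 297.856 × 70.8 = 21088.2048 g; 70.8 has 3 s.f., so the result keeps min(5, 3) = 3 s.f.
Rounded to 3 significant figures: 2.11 × 10⁴ g.

2.11 × 10⁴ g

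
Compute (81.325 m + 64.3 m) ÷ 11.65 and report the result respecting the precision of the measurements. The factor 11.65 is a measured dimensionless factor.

12.50 m

81.325 m + 64.3 m = 145.625 m; the sum is limited to 1 decimal place (4 s.f.).
Carrying full precision, 145.625 ÷ 11.65 = 12.5 m; 11.65 has 4 s.f., so the result keeps min(4, 4) = 4 s.f.
Rounded to 4 significant figures: 12.50 m.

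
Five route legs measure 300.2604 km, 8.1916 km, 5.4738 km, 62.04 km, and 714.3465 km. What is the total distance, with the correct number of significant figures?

1090.31 km

300.2604 km + 8.1916 km + 5.4738 km + 62.04 km + 714.3465 km = 1090.3123 km.
Addition/subtraction keeps the fewest decimal places: 300.2604 → 4 decimal places, 8.1916 → 4 decimal places, 5.4738 → 4 decimal places, 62.04 → 2 decimal places, 714.3465 → 4 decimal places; limit is 2.
Rounded to 2 decimal places: 1090.31 km.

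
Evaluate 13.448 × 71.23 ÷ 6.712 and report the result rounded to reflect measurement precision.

13.448 × 71.23 ÷ 6.712 = 142.714696067…
Multiplication/division keeps the fewest significant figures: 13.448 → 5 s.f., 71.23 → 4 s.f., 6.712 → 4 s.f.; limit is 4.
Rounded to 4 significant figures: 142.7.

142.7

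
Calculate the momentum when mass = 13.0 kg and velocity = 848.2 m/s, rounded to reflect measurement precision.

momentum = 13.0 kg × 848.2 m/s = 11026.6 kg·m/s.
13.0 has 3 significant figures; 848.2 has 4.
Division/multiplication keeps the fewest: 3 significant figures.
Rounded: 1.10 × 10^4 kg·m/s.

1.10 × 10^4 kg·m/s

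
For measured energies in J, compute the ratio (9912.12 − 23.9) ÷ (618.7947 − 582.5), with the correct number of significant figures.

272

9912.12 − 23.9 = 9888.22, limited to 1 d.p. → 5 s.f.; 618.7947 − 582.5 = 36.2947, limited to 1 d.p. → 3 s.f.
Carrying full precision, 9888.22 ÷ 36.2947 = 272.442532932…; keep min(5, 3) = 3 s.f.
Rounded to 3 significant figures: 272.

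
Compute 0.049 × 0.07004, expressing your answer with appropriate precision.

0.0034

0.049 × 0.07004 = 0.00343196
Multiplication/division keeps the fewest significant figures: 0.049 → 2 s.f., 0.07004 → 4 s.f.; limit is 2.
Rounded to 2 significant figures: 0.0034.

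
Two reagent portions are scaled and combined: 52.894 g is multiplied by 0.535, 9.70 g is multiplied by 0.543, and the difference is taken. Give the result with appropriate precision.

52.894 × 0.535 = 28.29829 → 28.3 g (3 s.f., last digit at the 10^-1 place).
9.70 × 0.543 = 5.2671 → 5.27 g (3 s.f., last digit at the 10^-2 place).
Difference: 23.03119 g; keep the coarser place, 10^-1.
Result: 23.0 g.

23.0 g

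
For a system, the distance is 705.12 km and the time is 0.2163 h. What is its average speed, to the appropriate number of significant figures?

average speed = 705.12 km ÷ 0.2163 h = 3259.91678225… km/h.
705.12 has 5 significant figures; 0.2163 has 4.
Division/multiplication keeps the fewest: 4 significant figures.
Rounded: 3.260 × 10^3 km/h.

3.260 × 10^3 km/h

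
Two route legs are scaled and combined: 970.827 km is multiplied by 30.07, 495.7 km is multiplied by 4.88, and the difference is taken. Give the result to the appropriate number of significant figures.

970.827 × 30.07 = 29192.76789 → 2.919 × 10^4 km (4 s.f., last digit at the 10^1 place).
495.7 × 4.88 = 2419.016 → 2.42 × 10^3 km (3 s.f., last digit at the 10^1 place).
Difference: 26773.75189 km; keep the coarser place, 10^1.
Result: 2.677 × 10^4 km.

2.677 × 10^4 km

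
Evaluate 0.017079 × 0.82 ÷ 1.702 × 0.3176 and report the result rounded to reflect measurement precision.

0.017079 × 0.82 ÷ 1.702 × 0.3176 = 0.00261334790129…
Multiplication/division keeps the fewest significant figures: 0.017079 → 5 s.f., 0.82 → 2 s.f., 1.702 → 4 s.f., 0.3176 → 4 s.f.; limit is 2.
Rounded to 2 significant figures: 0.0026.

0.0026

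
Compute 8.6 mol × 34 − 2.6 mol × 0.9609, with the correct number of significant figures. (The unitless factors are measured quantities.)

8.6 × 34 = 292.4 → 2.9 × 10^2 mol (2 s.f., last digit at the 10^1 place).
2.6 × 0.9609 = 2.49834 → 2.5 mol (2 s.f., last digit at the 10^-1 place).
Difference: 289.90166 mol; keep the coarser place, 10^1.
Result: 2.9 × 10^2 mol.

2.9 × 10^2 mol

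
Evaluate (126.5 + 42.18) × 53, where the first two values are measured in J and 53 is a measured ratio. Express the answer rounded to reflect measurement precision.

8.9 × 10³ J

126.5 J + 42.18 J = 168.68 J; the sum is limited to 1 decimal place (4 s.f.).
Carrying full precision, 168.68 × 53 = 8940.04 J; 53 has 2 s.f., so the result keeps min(4, 2) = 2 s.f.
Rounded to 2 significant figures: 8.9 × 10³ J.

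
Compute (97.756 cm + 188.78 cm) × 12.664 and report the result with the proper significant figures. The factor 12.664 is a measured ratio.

97.756 cm + 188.78 cm = 286.536 cm; the sum is limited to 2 decimal places (5 s.f.).
Carrying full precision, 286.536 × 12.664 = 3628.691904 cm; 12.664 has 5 s.f., so the result keeps min(5, 5) = 5 s.f.
Rounded to 5 significant figures: 3628.7 cm.

3628.7 cm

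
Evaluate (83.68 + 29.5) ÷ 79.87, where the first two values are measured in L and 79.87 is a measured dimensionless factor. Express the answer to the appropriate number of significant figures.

1.417 L

83.68 L + 29.5 L = 113.18 L; the sum is limited to 1 decimal place (4 s.f.).
Carrying full precision, 113.18 ÷ 79.87 = 1.41705271065… L; 79.87 has 4 s.f., so the result keeps min(4, 4) = 4 s.f.
Rounded to 4 significant figures: 1.417 L.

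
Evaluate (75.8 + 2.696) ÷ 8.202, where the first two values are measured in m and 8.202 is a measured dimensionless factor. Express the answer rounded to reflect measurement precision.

75.8 m + 2.696 m = 78.496 m; the sum is limited to 1 decimal place (3 s.f.).
Carrying full precision, 78.496 ÷ 8.202 = 9.57034869544… m; 8.202 has 4 s.f., so the result keeps min(3, 4) = 3 s.f.
Rounded to 3 significant figures: 9.57 m.

9.57 m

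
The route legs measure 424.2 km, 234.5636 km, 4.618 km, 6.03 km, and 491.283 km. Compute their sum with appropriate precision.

1160.7 km

424.2 km + 234.5636 km + 4.618 km + 6.03 km + 491.283 km = 1160.6946 km.
Addition/subtraction keeps the fewest decimal places: 424.2 → 1 decimal place, 234.5636 → 4 decimal places, 4.618 → 3 decimal places, 6.03 → 2 decimal places, 491.283 → 3 decimal places; limit is 1.
Rounded to 1 decimal place: 1160.7 km.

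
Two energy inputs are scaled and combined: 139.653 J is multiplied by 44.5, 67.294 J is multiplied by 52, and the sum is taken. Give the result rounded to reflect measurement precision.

9.7 × 10³ J

139.653 × 44.5 = 6214.5585 → 6.21 × 10³ J (3 s.f., last digit at the 10^1 place).
67.294 × 52 = 3499.288 → 3.5 × 10³ J (2 s.f., last digit at the 10^2 place).
Sum: 9713.8465 J; keep the coarser place, 10^2.
Result: 9.7 × 10³ J.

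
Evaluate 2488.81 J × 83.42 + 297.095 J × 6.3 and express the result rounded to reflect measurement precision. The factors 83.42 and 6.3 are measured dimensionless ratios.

2.095 × 10⁵ J

2488.81 × 83.42 = 207616.5302 → 2.076 × 10⁵ J (4 s.f., last digit at the 10^2 place).
297.095 × 6.3 = 1871.6985 → 1.9 × 10³ J (2 s.f., last digit at the 10^2 place).
Sum: 209488.2287 J; keep the coarser place, 10^2.
Result: 2.095 × 10⁵ J.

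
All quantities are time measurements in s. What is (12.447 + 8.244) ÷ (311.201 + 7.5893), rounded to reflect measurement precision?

12.447 + 8.244 = 20.691, limited to 3 d.p. → 5 s.f.; 311.201 + 7.5893 = 318.7903, limited to 3 d.p. → 6 s.f.
Carrying full precision, 20.691 ÷ 318.7903 = 0.0649047351817…; keep min(5, 6) = 5 s.f.
Rounded to 5 significant figures: 6.4905 × 10⁻².

6.4905 × 10⁻²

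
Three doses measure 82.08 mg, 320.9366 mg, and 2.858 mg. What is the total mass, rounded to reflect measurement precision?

405.87 mg

82.08 mg + 320.9366 mg + 2.858 mg = 405.8746 mg.
Addition/subtraction keeps the fewest decimal places: 82.08 → 2 decimal places, 320.9366 → 4 decimal places, 2.858 → 3 decimal places; limit is 2.
Rounded to 2 decimal places: 405.87 mg.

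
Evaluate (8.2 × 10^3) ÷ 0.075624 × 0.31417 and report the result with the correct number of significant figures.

(8.2 × 10^3) ÷ 0.075624 × 0.31417 = 34065.8256638…
Multiplication/division keeps the fewest significant figures: 8.2 × 10^3 → 2 s.f., 0.075624 → 5 s.f., 0.31417 → 5 s.f.; limit is 2.
Rounded to 2 significant figures: 3.4 × 10^4.

3.4 × 10^4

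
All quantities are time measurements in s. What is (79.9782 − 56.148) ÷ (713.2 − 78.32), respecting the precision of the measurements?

0.03753

79.9782 − 56.148 = 23.8302, limited to 3 d.p. → 5 s.f.; 713.2 − 78.32 = 634.88, limited to 1 d.p. → 4 s.f.
Carrying full precision, 23.8302 ÷ 634.88 = 0.0375349672379…; keep min(5, 4) = 4 s.f.
Rounded to 4 significant figures: 0.03753.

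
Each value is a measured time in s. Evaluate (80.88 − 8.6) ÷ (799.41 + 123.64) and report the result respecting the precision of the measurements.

80.88 − 8.6 = 72.28, limited to 1 d.p. → 3 s.f.; 799.41 + 123.64 = 923.05, limited to 2 d.p. → 5 s.f.
Carrying full precision, 72.28 ÷ 923.05 = 0.0783056172472…; keep min(3, 5) = 3 s.f.
Rounded to 3 significant figures: 0.0783.

0.0783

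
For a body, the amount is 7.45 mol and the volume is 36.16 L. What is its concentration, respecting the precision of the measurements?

0.206 mol/L

concentration = 7.45 mol ÷ 36.16 L = 0.206028761062… mol/L.
7.45 has 3 significant figures; 36.16 has 4.
Division/multiplication keeps the fewest: 3 significant figures.
Rounded: 0.206 mol/L.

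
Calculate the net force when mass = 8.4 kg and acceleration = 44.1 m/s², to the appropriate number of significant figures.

3.7 × 10^2 N

net force = 8.4 kg × 44.1 m/s² = 370.44 N.
8.4 has 2 significant figures; 44.1 has 3.
Division/multiplication keeps the fewest: 2 significant figures.
Rounded: 3.7 × 10^2 N.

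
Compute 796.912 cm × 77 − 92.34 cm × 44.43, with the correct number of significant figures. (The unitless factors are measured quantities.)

5.7 × 10⁴ cm

796.912 × 77 = 61362.224 → 6.1 × 10⁴ cm (2 s.f., last digit at the 10^3 place).
92.34 × 44.43 = 4102.6662 → 4103 cm (4 s.f., last digit at the 10^0 place).
Difference: 57259.5578 cm; keep the coarser place, 10^3.
Result: 5.7 × 10⁴ cm.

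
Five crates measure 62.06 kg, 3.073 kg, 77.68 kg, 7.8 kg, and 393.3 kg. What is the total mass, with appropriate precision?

543.9 kg

62.06 kg + 3.073 kg + 77.68 kg + 7.8 kg + 393.3 kg = 543.913 kg.
Addition/subtraction keeps the fewest decimal places: 62.06 → 2 decimal places, 3.073 → 3 decimal places, 77.68 → 2 decimal places, 7.8 → 1 decimal place, 393.3 → 1 decimal place; limit is 1.
Rounded to 1 decimal place: 543.9 kg.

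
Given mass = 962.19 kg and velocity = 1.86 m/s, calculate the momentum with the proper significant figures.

1.79 × 10^3 kg·m/s

momentum = 962.19 kg × 1.86 m/s = 1789.6734 kg·m/s.
962.19 has 5 significant figures; 1.86 has 3.
Division/multiplication keeps the fewest: 3 significant figures.
Rounded: 1.79 × 10^3 kg·m/s.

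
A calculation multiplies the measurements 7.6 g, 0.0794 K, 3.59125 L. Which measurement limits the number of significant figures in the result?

7.6 g → 2 s.f.; 0.0794 K → 3 s.f.; 3.59125 L → 6 s.f.
The fewest is 2 significant figures, from 7.6 g.

7.6 g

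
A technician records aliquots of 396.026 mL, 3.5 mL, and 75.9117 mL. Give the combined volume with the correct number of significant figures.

475.4 mL

396.026 mL + 3.5 mL + 75.9117 mL = 475.4377 mL.
Addition/subtraction keeps the fewest decimal places: 396.026 → 3 decimal places, 3.5 → 1 decimal place, 75.9117 → 4 decimal places; limit is 1.
Rounded to 1 decimal place: 475.4 mL.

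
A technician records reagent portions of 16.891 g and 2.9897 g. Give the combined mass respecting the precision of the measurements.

19.881 g

16.891 g + 2.9897 g = 19.8807 g.
Addition/subtraction keeps the fewest decimal places: 16.891 → 3 decimal places, 2.9897 → 4 decimal places; limit is 3.
Rounded to 3 decimal places: 19.881 g.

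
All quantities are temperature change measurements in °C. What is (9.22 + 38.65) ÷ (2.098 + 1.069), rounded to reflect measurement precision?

9.22 + 38.65 = 47.87, limited to 2 d.p. → 4 s.f.; 2.098 + 1.069 = 3.167, limited to 3 d.p. → 4 s.f.
Carrying full precision, 47.87 ÷ 3.167 = 15.1152510262…; keep min(4, 4) = 4 s.f.
Rounded to 4 significant figures: 15.12.

15.12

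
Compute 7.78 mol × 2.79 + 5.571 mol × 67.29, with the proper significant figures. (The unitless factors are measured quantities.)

7.78 × 2.79 = 21.7062 → 21.7 mol (3 s.f., last digit at the 10^-1 place).
5.571 × 67.29 = 374.87259 → 374.9 mol (4 s.f., last digit at the 10^-1 place).
Sum: 396.57879 mol; keep the coarser place, 10^-1.
Result: 396.6 mol.

396.6 mol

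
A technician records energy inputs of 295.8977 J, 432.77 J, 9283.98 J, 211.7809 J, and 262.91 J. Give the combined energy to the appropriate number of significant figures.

10487.34 J

295.8977 J + 432.77 J + 9283.98 J + 211.7809 J + 262.91 J = 10487.3386 J.
Addition/subtraction keeps the fewest decimal places: 295.8977 → 4 decimal places, 432.77 → 2 decimal places, 9283.98 → 2 decimal places, 211.7809 → 4 decimal places, 262.91 → 2 decimal places; limit is 2.
Rounded to 2 decimal places: 10487.34 J.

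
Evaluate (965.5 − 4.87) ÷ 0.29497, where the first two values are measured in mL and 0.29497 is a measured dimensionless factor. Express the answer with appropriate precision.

965.5 mL − 4.87 mL = 960.63 mL; the difference is limited to 1 decimal place (4 s.f.).
Carrying full precision, 960.63 ÷ 0.29497 = 3256.7040716… mL; 0.29497 has 5 s.f., so the result keeps min(4, 5) = 4 s.f.
Rounded to 4 significant figures: 3257 mL.

3257 mL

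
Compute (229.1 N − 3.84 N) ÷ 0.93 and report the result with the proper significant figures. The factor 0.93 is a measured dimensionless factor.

2.4 × 10^2 N

229.1 N − 3.84 N = 225.26 N; the difference is limited to 1 decimal place (4 s.f.).
Carrying full precision, 225.26 ÷ 0.93 = 242.215053763… N; 0.93 has 2 s.f., so the result keeps min(4, 2) = 2 s.f.
Rounded to 2 significant figures: 2.4 × 10^2 N.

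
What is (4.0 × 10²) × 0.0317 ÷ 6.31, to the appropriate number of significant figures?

(4.0 × 10²) × 0.0317 ÷ 6.31 = 2.00950871632…
Multiplication/division keeps the fewest significant figures: 4.0 × 10² → 2 s.f., 0.0317 → 3 s.f., 6.31 → 3 s.f.; limit is 2.
Rounded to 2 significant figures: 2.0.

2.0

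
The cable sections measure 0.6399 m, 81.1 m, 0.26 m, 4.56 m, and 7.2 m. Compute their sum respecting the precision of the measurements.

93.8 m

0.6399 m + 81.1 m + 0.26 m + 4.56 m + 7.2 m = 93.7599 m.
Addition/subtraction keeps the fewest decimal places: 0.6399 → 4 decimal places, 81.1 → 1 decimal place, 0.26 → 2 decimal places, 4.56 → 2 decimal places, 7.2 → 1 decimal place; limit is 1.
Rounded to 1 decimal place: 93.8 m.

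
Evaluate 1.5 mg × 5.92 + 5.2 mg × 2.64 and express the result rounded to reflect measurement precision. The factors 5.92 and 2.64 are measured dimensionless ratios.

23 mg

1.5 × 5.92 = 8.88 → 8.9 mg (2 s.f., last digit at the 10^-1 place).
5.2 × 2.64 = 13.728 → 14 mg (2 s.f., last digit at the 10^0 place).
Sum: 22.608 mg; keep the coarser place, 10^0.
Result: 23 mg.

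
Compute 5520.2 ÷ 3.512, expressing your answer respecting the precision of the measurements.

1.572 × 10^3

5520.2 ÷ 3.512 = 1571.81093394…
Multiplication/division keeps the fewest significant figures: 5520.2 → 5 s.f., 3.512 → 4 s.f.; limit is 4.
Rounded to 4 significant figures: 1.572 × 10^3.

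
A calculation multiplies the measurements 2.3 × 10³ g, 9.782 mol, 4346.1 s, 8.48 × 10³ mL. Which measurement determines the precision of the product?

2.3 × 10³ g → 2 s.f.; 9.782 mol → 4 s.f.; 4346.1 s → 5 s.f.; 8.48 × 10³ mL → 3 s.f.
The fewest is 2 significant figures, from 2.3 × 10³ g.

2.3 × 10³ g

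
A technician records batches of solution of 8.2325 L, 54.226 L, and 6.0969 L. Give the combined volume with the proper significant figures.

8.2325 L + 54.226 L + 6.0969 L = 68.5554 L.
Addition/subtraction keeps the fewest decimal places: 8.2325 → 4 decimal places, 54.226 → 3 decimal places, 6.0969 → 4 decimal places; limit is 3.
Rounded to 3 decimal places: 68.555 L.

68.555 L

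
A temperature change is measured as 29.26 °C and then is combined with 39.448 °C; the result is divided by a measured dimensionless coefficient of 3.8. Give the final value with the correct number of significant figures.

18 °C

29.26 °C + 39.448 °C = 68.708 °C; the sum is limited to 2 decimal places (4 s.f.).
Carrying full precision, 68.708 ÷ 3.8 = 18.0810526316… °C; 3.8 has 2 s.f., so the result keeps min(4, 2) = 2 s.f.
Rounded to 2 significant figures: 18 °C.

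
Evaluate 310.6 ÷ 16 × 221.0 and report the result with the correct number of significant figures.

4.3 × 10³

310.6 ÷ 16 × 221.0 = 4290.1625
Multiplication/division keeps the fewest significant figures: 310.6 → 4 s.f., 16 → 2 s.f., 221.0 → 4 s.f.; limit is 2.
Rounded to 2 significant figures: 4.3 × 10³.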